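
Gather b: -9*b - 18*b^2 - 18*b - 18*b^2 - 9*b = -36*b^2 - 36*b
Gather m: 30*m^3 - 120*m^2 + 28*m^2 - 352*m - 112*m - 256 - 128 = 30*m^3 - 92*m^2 - 464*m - 384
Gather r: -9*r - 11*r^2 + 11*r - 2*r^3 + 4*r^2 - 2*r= -2*r^3 - 7*r^2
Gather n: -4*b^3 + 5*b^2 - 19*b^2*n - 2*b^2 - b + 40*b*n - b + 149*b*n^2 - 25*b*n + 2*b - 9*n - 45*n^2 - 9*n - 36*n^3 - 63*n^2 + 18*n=-4*b^3 + 3*b^2 - 36*n^3 + n^2*(149*b - 108) + n*(-19*b^2 + 15*b)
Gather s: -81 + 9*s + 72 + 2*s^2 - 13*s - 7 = 2*s^2 - 4*s - 16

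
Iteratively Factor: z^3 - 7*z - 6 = (z + 1)*(z^2 - z - 6) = (z + 1)*(z + 2)*(z - 3)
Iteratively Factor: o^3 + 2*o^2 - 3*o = (o - 1)*(o^2 + 3*o) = o*(o - 1)*(o + 3)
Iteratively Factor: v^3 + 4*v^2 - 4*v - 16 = (v - 2)*(v^2 + 6*v + 8) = (v - 2)*(v + 4)*(v + 2)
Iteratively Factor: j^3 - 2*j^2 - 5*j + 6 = (j - 3)*(j^2 + j - 2) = (j - 3)*(j - 1)*(j + 2)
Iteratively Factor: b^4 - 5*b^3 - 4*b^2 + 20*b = (b - 5)*(b^3 - 4*b) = (b - 5)*(b - 2)*(b^2 + 2*b) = (b - 5)*(b - 2)*(b + 2)*(b)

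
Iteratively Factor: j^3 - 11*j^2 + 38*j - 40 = (j - 2)*(j^2 - 9*j + 20) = (j - 5)*(j - 2)*(j - 4)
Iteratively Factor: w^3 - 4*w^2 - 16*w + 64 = (w + 4)*(w^2 - 8*w + 16) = (w - 4)*(w + 4)*(w - 4)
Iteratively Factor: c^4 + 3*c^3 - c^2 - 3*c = (c)*(c^3 + 3*c^2 - c - 3) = c*(c + 1)*(c^2 + 2*c - 3) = c*(c + 1)*(c + 3)*(c - 1)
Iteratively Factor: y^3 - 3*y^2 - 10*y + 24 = (y + 3)*(y^2 - 6*y + 8) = (y - 4)*(y + 3)*(y - 2)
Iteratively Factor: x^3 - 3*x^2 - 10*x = (x)*(x^2 - 3*x - 10) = x*(x + 2)*(x - 5)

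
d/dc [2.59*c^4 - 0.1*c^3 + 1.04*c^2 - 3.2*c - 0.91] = 10.36*c^3 - 0.3*c^2 + 2.08*c - 3.2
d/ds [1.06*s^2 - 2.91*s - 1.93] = 2.12*s - 2.91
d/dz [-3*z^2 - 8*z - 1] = -6*z - 8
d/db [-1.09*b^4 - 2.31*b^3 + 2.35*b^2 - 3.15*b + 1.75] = -4.36*b^3 - 6.93*b^2 + 4.7*b - 3.15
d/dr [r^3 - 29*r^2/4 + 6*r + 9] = 3*r^2 - 29*r/2 + 6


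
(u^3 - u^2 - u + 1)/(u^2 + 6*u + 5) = (u^2 - 2*u + 1)/(u + 5)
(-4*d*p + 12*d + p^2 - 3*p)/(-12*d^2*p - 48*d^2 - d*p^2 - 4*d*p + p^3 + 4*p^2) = (p - 3)/(3*d*p + 12*d + p^2 + 4*p)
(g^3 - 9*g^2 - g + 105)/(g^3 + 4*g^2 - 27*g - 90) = (g - 7)/(g + 6)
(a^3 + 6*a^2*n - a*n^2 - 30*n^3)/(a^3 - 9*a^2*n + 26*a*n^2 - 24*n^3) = (a^2 + 8*a*n + 15*n^2)/(a^2 - 7*a*n + 12*n^2)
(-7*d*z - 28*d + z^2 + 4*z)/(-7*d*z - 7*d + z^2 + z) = (z + 4)/(z + 1)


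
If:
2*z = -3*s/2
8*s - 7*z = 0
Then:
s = 0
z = 0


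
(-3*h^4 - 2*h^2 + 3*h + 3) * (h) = -3*h^5 - 2*h^3 + 3*h^2 + 3*h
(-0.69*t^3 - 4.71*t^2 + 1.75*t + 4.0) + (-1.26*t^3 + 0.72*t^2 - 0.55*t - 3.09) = -1.95*t^3 - 3.99*t^2 + 1.2*t + 0.91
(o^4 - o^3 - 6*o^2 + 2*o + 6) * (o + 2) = o^5 + o^4 - 8*o^3 - 10*o^2 + 10*o + 12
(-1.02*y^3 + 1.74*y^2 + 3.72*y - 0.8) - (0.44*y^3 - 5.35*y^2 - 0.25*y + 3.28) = -1.46*y^3 + 7.09*y^2 + 3.97*y - 4.08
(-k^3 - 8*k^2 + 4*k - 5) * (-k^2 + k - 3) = k^5 + 7*k^4 - 9*k^3 + 33*k^2 - 17*k + 15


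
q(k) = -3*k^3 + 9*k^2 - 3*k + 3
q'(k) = -9*k^2 + 18*k - 3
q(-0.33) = 5.08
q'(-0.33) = -9.92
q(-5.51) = 794.62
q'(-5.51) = -375.42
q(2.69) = 1.66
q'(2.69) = -19.70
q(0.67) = 4.13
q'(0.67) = 5.02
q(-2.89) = 159.25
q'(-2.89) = -130.19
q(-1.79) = 54.41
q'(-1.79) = -64.06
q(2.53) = 4.44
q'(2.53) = -15.07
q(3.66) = -34.50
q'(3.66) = -57.68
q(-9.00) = 2946.00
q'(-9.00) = -894.00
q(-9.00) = 2946.00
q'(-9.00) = -894.00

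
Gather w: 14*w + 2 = 14*w + 2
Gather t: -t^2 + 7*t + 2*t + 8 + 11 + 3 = -t^2 + 9*t + 22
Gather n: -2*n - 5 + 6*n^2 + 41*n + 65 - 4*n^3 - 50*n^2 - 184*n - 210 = -4*n^3 - 44*n^2 - 145*n - 150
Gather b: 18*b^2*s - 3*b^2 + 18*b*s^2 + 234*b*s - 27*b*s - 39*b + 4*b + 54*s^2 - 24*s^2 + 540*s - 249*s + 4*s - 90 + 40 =b^2*(18*s - 3) + b*(18*s^2 + 207*s - 35) + 30*s^2 + 295*s - 50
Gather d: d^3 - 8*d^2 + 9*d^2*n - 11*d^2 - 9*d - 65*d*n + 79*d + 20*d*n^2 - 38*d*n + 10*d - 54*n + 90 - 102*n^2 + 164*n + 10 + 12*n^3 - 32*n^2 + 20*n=d^3 + d^2*(9*n - 19) + d*(20*n^2 - 103*n + 80) + 12*n^3 - 134*n^2 + 130*n + 100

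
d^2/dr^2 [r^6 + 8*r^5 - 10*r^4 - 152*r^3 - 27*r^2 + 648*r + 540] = 30*r^4 + 160*r^3 - 120*r^2 - 912*r - 54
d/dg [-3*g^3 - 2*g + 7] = -9*g^2 - 2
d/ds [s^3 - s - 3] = 3*s^2 - 1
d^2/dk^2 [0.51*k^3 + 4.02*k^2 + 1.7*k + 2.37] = 3.06*k + 8.04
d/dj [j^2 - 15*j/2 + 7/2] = 2*j - 15/2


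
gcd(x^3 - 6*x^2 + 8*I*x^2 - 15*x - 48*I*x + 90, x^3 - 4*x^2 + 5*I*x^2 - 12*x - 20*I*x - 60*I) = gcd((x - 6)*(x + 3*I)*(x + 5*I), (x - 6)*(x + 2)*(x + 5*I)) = x^2 + x*(-6 + 5*I) - 30*I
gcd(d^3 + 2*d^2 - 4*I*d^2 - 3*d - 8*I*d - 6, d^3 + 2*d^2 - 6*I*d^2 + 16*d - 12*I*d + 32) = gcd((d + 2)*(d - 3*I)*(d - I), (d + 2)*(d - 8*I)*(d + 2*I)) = d + 2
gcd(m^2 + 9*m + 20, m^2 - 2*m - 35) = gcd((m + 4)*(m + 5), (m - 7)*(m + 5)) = m + 5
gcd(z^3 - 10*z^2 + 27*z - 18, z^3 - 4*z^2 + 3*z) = z^2 - 4*z + 3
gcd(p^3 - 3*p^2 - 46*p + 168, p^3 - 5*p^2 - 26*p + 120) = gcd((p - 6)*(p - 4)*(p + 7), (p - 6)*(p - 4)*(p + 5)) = p^2 - 10*p + 24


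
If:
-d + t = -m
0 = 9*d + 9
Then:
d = -1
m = -t - 1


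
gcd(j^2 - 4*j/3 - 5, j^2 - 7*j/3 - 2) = j - 3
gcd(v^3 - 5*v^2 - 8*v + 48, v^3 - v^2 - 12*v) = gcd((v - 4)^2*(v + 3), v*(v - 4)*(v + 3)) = v^2 - v - 12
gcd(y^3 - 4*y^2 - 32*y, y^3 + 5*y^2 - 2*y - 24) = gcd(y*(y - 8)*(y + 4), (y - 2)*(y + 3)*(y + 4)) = y + 4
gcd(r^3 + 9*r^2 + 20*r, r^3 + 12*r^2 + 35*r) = r^2 + 5*r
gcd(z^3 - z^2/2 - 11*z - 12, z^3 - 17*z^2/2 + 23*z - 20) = z - 4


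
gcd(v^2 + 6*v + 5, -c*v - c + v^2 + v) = v + 1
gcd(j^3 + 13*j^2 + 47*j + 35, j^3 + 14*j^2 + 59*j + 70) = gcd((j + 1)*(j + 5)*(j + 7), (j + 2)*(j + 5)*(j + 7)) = j^2 + 12*j + 35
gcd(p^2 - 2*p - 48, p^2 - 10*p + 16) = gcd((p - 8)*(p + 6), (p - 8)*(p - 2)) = p - 8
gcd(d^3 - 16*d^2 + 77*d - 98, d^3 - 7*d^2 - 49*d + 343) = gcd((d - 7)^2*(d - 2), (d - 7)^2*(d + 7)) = d^2 - 14*d + 49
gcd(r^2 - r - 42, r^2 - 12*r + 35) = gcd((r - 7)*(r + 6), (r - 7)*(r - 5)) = r - 7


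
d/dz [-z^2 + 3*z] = 3 - 2*z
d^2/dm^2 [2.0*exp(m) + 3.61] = 2.0*exp(m)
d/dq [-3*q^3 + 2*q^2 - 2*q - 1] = -9*q^2 + 4*q - 2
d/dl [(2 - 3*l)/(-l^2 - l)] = (-3*l^2 + 4*l + 2)/(l^2*(l^2 + 2*l + 1))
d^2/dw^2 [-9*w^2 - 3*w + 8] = -18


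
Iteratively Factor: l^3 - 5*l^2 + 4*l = (l - 4)*(l^2 - l) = l*(l - 4)*(l - 1)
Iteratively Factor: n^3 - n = (n - 1)*(n^2 + n) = n*(n - 1)*(n + 1)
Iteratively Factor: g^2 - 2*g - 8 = (g - 4)*(g + 2)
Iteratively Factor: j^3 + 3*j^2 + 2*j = (j + 1)*(j^2 + 2*j) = (j + 1)*(j + 2)*(j)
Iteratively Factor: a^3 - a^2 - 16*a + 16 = (a - 4)*(a^2 + 3*a - 4) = (a - 4)*(a + 4)*(a - 1)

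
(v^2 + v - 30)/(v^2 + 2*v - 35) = (v + 6)/(v + 7)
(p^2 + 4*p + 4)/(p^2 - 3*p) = (p^2 + 4*p + 4)/(p*(p - 3))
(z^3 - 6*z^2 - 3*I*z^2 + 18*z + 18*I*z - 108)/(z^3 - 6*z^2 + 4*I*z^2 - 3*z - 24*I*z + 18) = (z - 6*I)/(z + I)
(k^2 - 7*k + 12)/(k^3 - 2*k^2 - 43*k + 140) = (k - 3)/(k^2 + 2*k - 35)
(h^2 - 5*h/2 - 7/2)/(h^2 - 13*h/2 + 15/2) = (2*h^2 - 5*h - 7)/(2*h^2 - 13*h + 15)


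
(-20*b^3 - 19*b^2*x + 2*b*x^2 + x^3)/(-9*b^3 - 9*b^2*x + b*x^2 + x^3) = (-20*b^2 + b*x + x^2)/(-9*b^2 + x^2)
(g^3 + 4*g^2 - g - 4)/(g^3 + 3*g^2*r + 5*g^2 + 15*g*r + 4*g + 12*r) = (g - 1)/(g + 3*r)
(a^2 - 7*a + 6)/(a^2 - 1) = (a - 6)/(a + 1)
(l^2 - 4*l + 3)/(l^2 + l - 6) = (l^2 - 4*l + 3)/(l^2 + l - 6)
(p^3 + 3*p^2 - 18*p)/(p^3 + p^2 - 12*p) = (p + 6)/(p + 4)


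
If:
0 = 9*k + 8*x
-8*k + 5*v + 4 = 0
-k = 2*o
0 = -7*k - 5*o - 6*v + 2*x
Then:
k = 32/109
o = -16/109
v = -36/109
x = -36/109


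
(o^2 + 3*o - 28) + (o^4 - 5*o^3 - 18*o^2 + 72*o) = o^4 - 5*o^3 - 17*o^2 + 75*o - 28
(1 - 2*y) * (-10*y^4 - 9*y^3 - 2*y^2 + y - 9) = 20*y^5 + 8*y^4 - 5*y^3 - 4*y^2 + 19*y - 9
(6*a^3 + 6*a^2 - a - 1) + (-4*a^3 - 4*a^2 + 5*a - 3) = 2*a^3 + 2*a^2 + 4*a - 4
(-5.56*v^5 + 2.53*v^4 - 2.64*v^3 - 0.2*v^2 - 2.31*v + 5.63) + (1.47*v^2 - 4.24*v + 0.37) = -5.56*v^5 + 2.53*v^4 - 2.64*v^3 + 1.27*v^2 - 6.55*v + 6.0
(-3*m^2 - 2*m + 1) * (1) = -3*m^2 - 2*m + 1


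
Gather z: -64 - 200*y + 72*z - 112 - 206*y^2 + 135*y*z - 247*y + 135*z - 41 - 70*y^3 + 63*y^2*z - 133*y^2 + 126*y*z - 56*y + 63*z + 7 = -70*y^3 - 339*y^2 - 503*y + z*(63*y^2 + 261*y + 270) - 210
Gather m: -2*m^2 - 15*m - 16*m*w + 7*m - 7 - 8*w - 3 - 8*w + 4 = -2*m^2 + m*(-16*w - 8) - 16*w - 6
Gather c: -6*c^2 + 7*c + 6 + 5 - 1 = -6*c^2 + 7*c + 10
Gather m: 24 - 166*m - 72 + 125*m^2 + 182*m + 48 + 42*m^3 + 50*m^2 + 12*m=42*m^3 + 175*m^2 + 28*m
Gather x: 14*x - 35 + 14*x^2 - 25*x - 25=14*x^2 - 11*x - 60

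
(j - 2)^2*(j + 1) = j^3 - 3*j^2 + 4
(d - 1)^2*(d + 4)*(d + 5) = d^4 + 7*d^3 + 3*d^2 - 31*d + 20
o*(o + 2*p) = o^2 + 2*o*p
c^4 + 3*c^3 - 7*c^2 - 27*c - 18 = (c - 3)*(c + 1)*(c + 2)*(c + 3)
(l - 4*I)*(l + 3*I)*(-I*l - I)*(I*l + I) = l^4 + 2*l^3 - I*l^3 + 13*l^2 - 2*I*l^2 + 24*l - I*l + 12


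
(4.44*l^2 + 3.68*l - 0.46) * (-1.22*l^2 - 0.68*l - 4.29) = -5.4168*l^4 - 7.5088*l^3 - 20.9888*l^2 - 15.4744*l + 1.9734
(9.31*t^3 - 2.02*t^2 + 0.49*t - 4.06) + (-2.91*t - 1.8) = 9.31*t^3 - 2.02*t^2 - 2.42*t - 5.86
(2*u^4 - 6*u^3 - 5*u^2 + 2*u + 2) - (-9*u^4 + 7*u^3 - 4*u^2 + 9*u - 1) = 11*u^4 - 13*u^3 - u^2 - 7*u + 3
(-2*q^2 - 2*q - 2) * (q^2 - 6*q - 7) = -2*q^4 + 10*q^3 + 24*q^2 + 26*q + 14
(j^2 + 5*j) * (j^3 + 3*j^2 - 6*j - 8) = j^5 + 8*j^4 + 9*j^3 - 38*j^2 - 40*j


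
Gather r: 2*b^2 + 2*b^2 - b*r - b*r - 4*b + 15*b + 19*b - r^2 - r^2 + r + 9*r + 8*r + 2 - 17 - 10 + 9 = 4*b^2 + 30*b - 2*r^2 + r*(18 - 2*b) - 16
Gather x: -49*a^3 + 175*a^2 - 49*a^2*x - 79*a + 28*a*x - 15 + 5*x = -49*a^3 + 175*a^2 - 79*a + x*(-49*a^2 + 28*a + 5) - 15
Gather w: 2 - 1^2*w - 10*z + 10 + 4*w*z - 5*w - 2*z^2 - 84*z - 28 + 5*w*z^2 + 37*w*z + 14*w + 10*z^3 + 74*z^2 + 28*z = w*(5*z^2 + 41*z + 8) + 10*z^3 + 72*z^2 - 66*z - 16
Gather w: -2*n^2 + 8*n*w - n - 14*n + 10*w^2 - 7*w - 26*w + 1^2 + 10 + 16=-2*n^2 - 15*n + 10*w^2 + w*(8*n - 33) + 27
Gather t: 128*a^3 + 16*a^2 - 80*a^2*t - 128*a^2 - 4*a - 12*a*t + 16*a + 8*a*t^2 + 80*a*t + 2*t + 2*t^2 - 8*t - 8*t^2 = 128*a^3 - 112*a^2 + 12*a + t^2*(8*a - 6) + t*(-80*a^2 + 68*a - 6)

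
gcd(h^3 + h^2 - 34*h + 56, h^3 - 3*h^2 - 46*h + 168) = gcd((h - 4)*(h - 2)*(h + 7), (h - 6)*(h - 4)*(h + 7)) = h^2 + 3*h - 28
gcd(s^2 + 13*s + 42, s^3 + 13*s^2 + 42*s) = s^2 + 13*s + 42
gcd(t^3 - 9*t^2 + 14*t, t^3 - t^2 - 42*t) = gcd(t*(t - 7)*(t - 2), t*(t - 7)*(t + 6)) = t^2 - 7*t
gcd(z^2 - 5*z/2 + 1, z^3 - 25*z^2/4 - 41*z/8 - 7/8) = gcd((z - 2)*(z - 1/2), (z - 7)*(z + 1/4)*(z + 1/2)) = 1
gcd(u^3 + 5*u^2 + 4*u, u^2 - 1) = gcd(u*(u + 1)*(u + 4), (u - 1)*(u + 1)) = u + 1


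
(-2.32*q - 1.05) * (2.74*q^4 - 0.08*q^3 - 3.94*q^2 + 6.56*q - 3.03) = -6.3568*q^5 - 2.6914*q^4 + 9.2248*q^3 - 11.0822*q^2 + 0.1416*q + 3.1815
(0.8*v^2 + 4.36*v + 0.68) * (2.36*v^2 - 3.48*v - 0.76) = 1.888*v^4 + 7.5056*v^3 - 14.176*v^2 - 5.68*v - 0.5168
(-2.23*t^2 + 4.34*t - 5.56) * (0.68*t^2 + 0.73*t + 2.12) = -1.5164*t^4 + 1.3233*t^3 - 5.3402*t^2 + 5.142*t - 11.7872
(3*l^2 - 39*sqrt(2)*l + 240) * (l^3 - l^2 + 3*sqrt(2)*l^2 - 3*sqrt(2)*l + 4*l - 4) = 3*l^5 - 30*sqrt(2)*l^4 - 3*l^4 + 18*l^3 + 30*sqrt(2)*l^3 - 18*l^2 + 564*sqrt(2)*l^2 - 564*sqrt(2)*l + 960*l - 960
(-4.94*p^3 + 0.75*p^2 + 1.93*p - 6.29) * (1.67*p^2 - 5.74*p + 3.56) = -8.2498*p^5 + 29.6081*p^4 - 18.6683*p^3 - 18.9125*p^2 + 42.9754*p - 22.3924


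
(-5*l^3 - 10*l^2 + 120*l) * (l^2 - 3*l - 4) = -5*l^5 + 5*l^4 + 170*l^3 - 320*l^2 - 480*l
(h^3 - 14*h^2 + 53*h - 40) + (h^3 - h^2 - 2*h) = 2*h^3 - 15*h^2 + 51*h - 40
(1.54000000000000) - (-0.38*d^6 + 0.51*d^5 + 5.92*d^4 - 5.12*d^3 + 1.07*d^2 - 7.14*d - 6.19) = 0.38*d^6 - 0.51*d^5 - 5.92*d^4 + 5.12*d^3 - 1.07*d^2 + 7.14*d + 7.73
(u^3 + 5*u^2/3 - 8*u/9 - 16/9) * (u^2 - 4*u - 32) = u^5 - 7*u^4/3 - 356*u^3/9 - 464*u^2/9 + 320*u/9 + 512/9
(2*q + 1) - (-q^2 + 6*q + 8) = q^2 - 4*q - 7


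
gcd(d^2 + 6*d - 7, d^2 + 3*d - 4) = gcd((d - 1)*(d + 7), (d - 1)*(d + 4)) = d - 1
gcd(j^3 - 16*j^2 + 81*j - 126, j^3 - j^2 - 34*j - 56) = j - 7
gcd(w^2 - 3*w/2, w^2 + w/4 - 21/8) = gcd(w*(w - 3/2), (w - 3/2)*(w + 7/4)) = w - 3/2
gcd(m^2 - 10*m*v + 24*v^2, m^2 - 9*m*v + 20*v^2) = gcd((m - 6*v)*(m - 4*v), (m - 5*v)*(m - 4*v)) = -m + 4*v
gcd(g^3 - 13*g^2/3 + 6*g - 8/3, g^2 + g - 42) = 1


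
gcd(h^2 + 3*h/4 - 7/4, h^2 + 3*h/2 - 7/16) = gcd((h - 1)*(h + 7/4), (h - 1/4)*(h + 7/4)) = h + 7/4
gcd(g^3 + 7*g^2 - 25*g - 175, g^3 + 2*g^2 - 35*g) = g^2 + 2*g - 35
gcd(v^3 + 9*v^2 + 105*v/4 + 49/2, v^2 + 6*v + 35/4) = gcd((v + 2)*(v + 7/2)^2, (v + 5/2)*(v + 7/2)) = v + 7/2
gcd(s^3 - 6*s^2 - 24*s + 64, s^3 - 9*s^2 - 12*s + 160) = s^2 - 4*s - 32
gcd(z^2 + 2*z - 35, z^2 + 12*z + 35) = z + 7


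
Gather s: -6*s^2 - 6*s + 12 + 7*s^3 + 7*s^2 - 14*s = 7*s^3 + s^2 - 20*s + 12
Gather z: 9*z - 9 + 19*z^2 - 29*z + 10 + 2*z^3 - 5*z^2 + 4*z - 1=2*z^3 + 14*z^2 - 16*z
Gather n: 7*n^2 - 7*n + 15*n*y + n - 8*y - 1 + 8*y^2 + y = 7*n^2 + n*(15*y - 6) + 8*y^2 - 7*y - 1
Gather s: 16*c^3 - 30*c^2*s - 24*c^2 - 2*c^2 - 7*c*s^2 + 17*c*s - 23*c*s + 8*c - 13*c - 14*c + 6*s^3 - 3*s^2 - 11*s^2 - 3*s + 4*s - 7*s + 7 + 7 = 16*c^3 - 26*c^2 - 19*c + 6*s^3 + s^2*(-7*c - 14) + s*(-30*c^2 - 6*c - 6) + 14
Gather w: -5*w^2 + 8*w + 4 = -5*w^2 + 8*w + 4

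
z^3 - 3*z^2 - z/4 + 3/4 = (z - 3)*(z - 1/2)*(z + 1/2)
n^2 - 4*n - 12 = (n - 6)*(n + 2)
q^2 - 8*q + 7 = (q - 7)*(q - 1)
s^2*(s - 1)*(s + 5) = s^4 + 4*s^3 - 5*s^2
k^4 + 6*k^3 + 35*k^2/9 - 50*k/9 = k*(k - 2/3)*(k + 5/3)*(k + 5)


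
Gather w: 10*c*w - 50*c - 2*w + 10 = -50*c + w*(10*c - 2) + 10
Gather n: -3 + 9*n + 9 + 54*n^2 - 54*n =54*n^2 - 45*n + 6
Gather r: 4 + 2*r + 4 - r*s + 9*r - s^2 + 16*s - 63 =r*(11 - s) - s^2 + 16*s - 55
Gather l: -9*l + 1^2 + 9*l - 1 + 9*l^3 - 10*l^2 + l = 9*l^3 - 10*l^2 + l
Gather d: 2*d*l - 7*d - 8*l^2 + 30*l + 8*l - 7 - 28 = d*(2*l - 7) - 8*l^2 + 38*l - 35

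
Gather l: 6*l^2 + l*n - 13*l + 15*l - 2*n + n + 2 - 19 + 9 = 6*l^2 + l*(n + 2) - n - 8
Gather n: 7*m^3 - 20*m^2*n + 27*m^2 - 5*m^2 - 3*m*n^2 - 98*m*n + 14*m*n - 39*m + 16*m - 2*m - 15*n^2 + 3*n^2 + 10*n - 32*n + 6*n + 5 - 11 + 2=7*m^3 + 22*m^2 - 25*m + n^2*(-3*m - 12) + n*(-20*m^2 - 84*m - 16) - 4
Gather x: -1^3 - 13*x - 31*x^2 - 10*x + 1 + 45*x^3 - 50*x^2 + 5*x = 45*x^3 - 81*x^2 - 18*x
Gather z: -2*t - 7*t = -9*t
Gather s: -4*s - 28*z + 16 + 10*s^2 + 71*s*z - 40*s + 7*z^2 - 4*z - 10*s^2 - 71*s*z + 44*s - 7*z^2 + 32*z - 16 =0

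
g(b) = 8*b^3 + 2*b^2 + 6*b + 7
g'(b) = 24*b^2 + 4*b + 6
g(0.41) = 10.35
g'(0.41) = 11.67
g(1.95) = 85.62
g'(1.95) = 105.06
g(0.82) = 17.68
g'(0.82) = 25.42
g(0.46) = 10.96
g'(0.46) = 12.92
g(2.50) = 159.50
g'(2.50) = 166.00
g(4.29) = 701.18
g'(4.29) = 464.86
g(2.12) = 104.93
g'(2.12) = 122.35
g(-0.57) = 2.75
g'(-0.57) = 11.52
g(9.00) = 6055.00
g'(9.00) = 1986.00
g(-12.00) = -13601.00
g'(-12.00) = 3414.00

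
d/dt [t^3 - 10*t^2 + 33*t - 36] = 3*t^2 - 20*t + 33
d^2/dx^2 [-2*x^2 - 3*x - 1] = -4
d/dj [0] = 0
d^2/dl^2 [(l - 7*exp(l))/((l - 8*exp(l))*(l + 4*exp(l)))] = (-3*l^4*exp(l) + 116*l^3*exp(2*l) + 12*l^3*exp(l) + 2*l^3 - 960*l^2*exp(3*l) - 384*l^2*exp(2*l) - 42*l^2*exp(l) + 4992*l*exp(4*l) + 2688*l*exp(3*l) + 360*l*exp(2*l) - 7168*exp(5*l) - 7680*exp(4*l) - 928*exp(3*l))/(l^6 - 12*l^5*exp(l) - 48*l^4*exp(2*l) + 704*l^3*exp(3*l) + 1536*l^2*exp(4*l) - 12288*l*exp(5*l) - 32768*exp(6*l))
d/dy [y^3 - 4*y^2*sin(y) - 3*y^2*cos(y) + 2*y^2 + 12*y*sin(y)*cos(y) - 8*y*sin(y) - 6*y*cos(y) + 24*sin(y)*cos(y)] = 3*y^2*sin(y) - 4*y^2*cos(y) + 3*y^2 - 2*y*sin(y) - 14*y*cos(y) + 12*y*cos(2*y) + 4*y - 8*sin(y) + 6*sin(2*y) - 6*cos(y) + 24*cos(2*y)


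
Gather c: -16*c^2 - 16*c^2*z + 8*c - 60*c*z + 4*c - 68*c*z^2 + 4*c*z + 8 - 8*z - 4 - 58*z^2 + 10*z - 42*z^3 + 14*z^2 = c^2*(-16*z - 16) + c*(-68*z^2 - 56*z + 12) - 42*z^3 - 44*z^2 + 2*z + 4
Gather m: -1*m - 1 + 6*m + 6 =5*m + 5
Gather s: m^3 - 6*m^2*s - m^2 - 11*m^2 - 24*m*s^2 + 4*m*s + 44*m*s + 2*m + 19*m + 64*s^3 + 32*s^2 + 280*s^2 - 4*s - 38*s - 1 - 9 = m^3 - 12*m^2 + 21*m + 64*s^3 + s^2*(312 - 24*m) + s*(-6*m^2 + 48*m - 42) - 10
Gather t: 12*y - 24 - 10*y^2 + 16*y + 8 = -10*y^2 + 28*y - 16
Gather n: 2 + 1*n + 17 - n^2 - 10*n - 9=-n^2 - 9*n + 10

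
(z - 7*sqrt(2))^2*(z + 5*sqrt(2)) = z^3 - 9*sqrt(2)*z^2 - 42*z + 490*sqrt(2)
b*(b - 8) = b^2 - 8*b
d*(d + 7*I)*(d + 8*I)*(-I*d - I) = -I*d^4 + 15*d^3 - I*d^3 + 15*d^2 + 56*I*d^2 + 56*I*d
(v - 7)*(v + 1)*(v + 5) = v^3 - v^2 - 37*v - 35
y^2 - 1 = (y - 1)*(y + 1)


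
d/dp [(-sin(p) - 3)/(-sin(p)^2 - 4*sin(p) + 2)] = (-6*sin(p) + cos(p)^2 - 15)*cos(p)/(sin(p)^2 + 4*sin(p) - 2)^2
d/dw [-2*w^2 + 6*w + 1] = 6 - 4*w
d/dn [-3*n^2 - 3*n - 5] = -6*n - 3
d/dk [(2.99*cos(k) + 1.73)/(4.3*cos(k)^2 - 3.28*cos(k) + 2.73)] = (12.857*cos(k)^2 + 14.878*cos(k) - 13.8371)*sin(k)/(18.49*cos(k)^4 - 28.208*cos(k)^3 + 34.2364*cos(k)^2 - 17.9088*cos(k) + 7.4529)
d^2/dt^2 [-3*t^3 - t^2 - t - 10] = -18*t - 2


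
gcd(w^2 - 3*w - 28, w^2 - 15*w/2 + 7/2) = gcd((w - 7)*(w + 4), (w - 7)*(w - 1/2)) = w - 7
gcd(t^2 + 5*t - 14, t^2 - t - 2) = t - 2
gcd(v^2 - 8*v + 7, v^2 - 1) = v - 1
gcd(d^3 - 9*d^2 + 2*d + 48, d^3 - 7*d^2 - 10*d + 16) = d^2 - 6*d - 16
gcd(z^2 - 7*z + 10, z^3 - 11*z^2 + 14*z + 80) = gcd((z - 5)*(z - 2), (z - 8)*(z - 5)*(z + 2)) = z - 5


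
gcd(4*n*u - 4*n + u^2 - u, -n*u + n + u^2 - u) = u - 1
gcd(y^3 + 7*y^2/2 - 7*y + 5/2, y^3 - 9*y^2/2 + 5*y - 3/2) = y^2 - 3*y/2 + 1/2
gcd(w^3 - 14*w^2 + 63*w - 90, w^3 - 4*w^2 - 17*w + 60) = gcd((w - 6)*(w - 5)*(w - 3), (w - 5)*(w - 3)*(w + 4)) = w^2 - 8*w + 15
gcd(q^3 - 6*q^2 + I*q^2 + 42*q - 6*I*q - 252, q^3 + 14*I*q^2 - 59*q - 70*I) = q + 7*I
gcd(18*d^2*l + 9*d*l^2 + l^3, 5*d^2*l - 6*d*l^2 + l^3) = l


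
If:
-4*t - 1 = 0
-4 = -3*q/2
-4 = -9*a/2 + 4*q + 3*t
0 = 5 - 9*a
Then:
No Solution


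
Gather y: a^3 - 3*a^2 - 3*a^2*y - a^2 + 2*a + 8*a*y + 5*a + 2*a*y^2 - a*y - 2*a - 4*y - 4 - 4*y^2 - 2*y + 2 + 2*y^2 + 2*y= a^3 - 4*a^2 + 5*a + y^2*(2*a - 2) + y*(-3*a^2 + 7*a - 4) - 2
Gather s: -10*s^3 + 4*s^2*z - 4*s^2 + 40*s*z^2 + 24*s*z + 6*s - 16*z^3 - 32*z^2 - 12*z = -10*s^3 + s^2*(4*z - 4) + s*(40*z^2 + 24*z + 6) - 16*z^3 - 32*z^2 - 12*z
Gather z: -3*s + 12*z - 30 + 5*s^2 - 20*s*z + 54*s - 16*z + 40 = 5*s^2 + 51*s + z*(-20*s - 4) + 10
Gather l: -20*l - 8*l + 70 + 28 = 98 - 28*l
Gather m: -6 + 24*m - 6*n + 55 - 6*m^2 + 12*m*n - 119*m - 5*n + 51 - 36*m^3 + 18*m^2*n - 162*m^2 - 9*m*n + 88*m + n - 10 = -36*m^3 + m^2*(18*n - 168) + m*(3*n - 7) - 10*n + 90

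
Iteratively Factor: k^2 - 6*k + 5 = (k - 5)*(k - 1)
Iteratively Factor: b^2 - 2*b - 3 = (b - 3)*(b + 1)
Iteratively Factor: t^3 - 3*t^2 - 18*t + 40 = (t + 4)*(t^2 - 7*t + 10) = (t - 5)*(t + 4)*(t - 2)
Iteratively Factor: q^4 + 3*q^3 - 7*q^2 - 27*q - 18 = (q - 3)*(q^3 + 6*q^2 + 11*q + 6) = (q - 3)*(q + 1)*(q^2 + 5*q + 6) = (q - 3)*(q + 1)*(q + 2)*(q + 3)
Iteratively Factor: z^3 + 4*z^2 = (z)*(z^2 + 4*z) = z*(z + 4)*(z)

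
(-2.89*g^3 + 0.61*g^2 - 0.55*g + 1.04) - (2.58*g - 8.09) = -2.89*g^3 + 0.61*g^2 - 3.13*g + 9.13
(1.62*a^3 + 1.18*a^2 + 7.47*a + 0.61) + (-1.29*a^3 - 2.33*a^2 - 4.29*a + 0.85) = 0.33*a^3 - 1.15*a^2 + 3.18*a + 1.46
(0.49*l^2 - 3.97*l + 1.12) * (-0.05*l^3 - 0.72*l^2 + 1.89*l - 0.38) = -0.0245*l^5 - 0.1543*l^4 + 3.7285*l^3 - 8.4959*l^2 + 3.6254*l - 0.4256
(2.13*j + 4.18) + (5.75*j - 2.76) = 7.88*j + 1.42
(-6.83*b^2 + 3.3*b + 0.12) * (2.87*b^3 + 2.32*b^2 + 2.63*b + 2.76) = -19.6021*b^5 - 6.3746*b^4 - 9.9625*b^3 - 9.8934*b^2 + 9.4236*b + 0.3312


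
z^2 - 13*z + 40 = (z - 8)*(z - 5)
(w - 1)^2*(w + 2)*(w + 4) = w^4 + 4*w^3 - 3*w^2 - 10*w + 8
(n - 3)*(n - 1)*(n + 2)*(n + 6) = n^4 + 4*n^3 - 17*n^2 - 24*n + 36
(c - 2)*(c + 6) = c^2 + 4*c - 12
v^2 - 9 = (v - 3)*(v + 3)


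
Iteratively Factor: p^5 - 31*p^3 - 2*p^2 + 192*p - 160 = (p - 2)*(p^4 + 2*p^3 - 27*p^2 - 56*p + 80) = (p - 5)*(p - 2)*(p^3 + 7*p^2 + 8*p - 16) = (p - 5)*(p - 2)*(p + 4)*(p^2 + 3*p - 4) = (p - 5)*(p - 2)*(p - 1)*(p + 4)*(p + 4)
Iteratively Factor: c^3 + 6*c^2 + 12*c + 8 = (c + 2)*(c^2 + 4*c + 4) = (c + 2)^2*(c + 2)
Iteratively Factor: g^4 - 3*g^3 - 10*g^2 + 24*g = (g)*(g^3 - 3*g^2 - 10*g + 24) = g*(g - 2)*(g^2 - g - 12) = g*(g - 4)*(g - 2)*(g + 3)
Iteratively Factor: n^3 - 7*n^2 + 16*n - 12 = (n - 2)*(n^2 - 5*n + 6) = (n - 2)^2*(n - 3)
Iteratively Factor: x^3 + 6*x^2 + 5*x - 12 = (x + 4)*(x^2 + 2*x - 3) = (x - 1)*(x + 4)*(x + 3)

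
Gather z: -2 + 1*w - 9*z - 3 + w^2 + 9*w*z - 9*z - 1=w^2 + w + z*(9*w - 18) - 6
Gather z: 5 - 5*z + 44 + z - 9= 40 - 4*z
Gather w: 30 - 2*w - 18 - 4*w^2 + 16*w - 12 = -4*w^2 + 14*w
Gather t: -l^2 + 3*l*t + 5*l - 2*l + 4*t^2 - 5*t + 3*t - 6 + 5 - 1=-l^2 + 3*l + 4*t^2 + t*(3*l - 2) - 2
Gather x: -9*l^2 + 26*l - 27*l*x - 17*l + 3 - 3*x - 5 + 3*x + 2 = -9*l^2 - 27*l*x + 9*l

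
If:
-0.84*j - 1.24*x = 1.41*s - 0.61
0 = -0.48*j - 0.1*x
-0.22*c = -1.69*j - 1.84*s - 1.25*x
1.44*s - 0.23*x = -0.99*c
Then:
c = 0.96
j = -0.25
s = -0.47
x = 1.19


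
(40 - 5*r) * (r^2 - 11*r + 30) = -5*r^3 + 95*r^2 - 590*r + 1200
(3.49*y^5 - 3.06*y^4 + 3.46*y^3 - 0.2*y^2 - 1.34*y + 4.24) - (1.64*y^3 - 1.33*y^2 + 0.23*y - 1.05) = 3.49*y^5 - 3.06*y^4 + 1.82*y^3 + 1.13*y^2 - 1.57*y + 5.29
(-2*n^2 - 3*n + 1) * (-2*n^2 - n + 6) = 4*n^4 + 8*n^3 - 11*n^2 - 19*n + 6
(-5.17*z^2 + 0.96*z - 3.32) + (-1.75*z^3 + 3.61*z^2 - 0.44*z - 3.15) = -1.75*z^3 - 1.56*z^2 + 0.52*z - 6.47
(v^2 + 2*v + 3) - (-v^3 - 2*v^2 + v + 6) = v^3 + 3*v^2 + v - 3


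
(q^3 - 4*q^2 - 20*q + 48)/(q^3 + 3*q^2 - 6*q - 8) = (q - 6)/(q + 1)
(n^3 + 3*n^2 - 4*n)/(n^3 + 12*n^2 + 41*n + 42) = n*(n^2 + 3*n - 4)/(n^3 + 12*n^2 + 41*n + 42)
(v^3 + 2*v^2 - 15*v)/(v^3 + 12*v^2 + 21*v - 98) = v*(v^2 + 2*v - 15)/(v^3 + 12*v^2 + 21*v - 98)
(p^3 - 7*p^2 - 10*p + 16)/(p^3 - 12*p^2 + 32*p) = (p^2 + p - 2)/(p*(p - 4))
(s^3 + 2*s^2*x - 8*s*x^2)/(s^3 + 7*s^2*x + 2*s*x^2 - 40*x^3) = s/(s + 5*x)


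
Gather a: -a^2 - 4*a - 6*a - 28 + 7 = -a^2 - 10*a - 21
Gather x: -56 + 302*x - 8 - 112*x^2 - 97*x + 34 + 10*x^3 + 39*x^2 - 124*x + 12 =10*x^3 - 73*x^2 + 81*x - 18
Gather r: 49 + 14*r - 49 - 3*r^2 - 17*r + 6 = -3*r^2 - 3*r + 6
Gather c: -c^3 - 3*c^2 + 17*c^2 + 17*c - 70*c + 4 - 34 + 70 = -c^3 + 14*c^2 - 53*c + 40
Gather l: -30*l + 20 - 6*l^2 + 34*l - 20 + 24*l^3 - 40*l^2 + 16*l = 24*l^3 - 46*l^2 + 20*l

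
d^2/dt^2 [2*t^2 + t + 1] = 4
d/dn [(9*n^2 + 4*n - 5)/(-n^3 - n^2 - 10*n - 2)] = (9*n^4 + 8*n^3 - 101*n^2 - 46*n - 58)/(n^6 + 2*n^5 + 21*n^4 + 24*n^3 + 104*n^2 + 40*n + 4)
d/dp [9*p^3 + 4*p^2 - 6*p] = 27*p^2 + 8*p - 6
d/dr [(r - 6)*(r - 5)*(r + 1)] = 3*r^2 - 20*r + 19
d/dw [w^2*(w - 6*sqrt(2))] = 3*w*(w - 4*sqrt(2))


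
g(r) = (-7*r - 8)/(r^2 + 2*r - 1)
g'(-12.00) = 0.06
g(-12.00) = 0.64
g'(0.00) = 23.00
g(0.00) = 8.00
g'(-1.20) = 3.61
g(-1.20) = -0.20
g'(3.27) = 0.57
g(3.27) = -1.90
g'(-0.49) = 5.56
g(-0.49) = 2.63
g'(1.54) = 3.24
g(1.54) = -4.22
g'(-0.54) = 5.13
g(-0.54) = 2.36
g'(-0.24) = 9.67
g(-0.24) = 4.44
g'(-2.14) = 42.44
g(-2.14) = -9.97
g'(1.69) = 2.55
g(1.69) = -3.79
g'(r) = (-7*r - 8)*(-2*r - 2)/(r^2 + 2*r - 1)^2 - 7/(r^2 + 2*r - 1) = (7*r^2 + 16*r + 23)/(r^4 + 4*r^3 + 2*r^2 - 4*r + 1)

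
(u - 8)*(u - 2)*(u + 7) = u^3 - 3*u^2 - 54*u + 112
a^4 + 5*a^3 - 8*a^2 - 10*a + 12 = (a - 1)*(a + 6)*(a - sqrt(2))*(a + sqrt(2))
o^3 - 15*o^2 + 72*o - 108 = (o - 6)^2*(o - 3)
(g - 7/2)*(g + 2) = g^2 - 3*g/2 - 7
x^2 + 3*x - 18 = (x - 3)*(x + 6)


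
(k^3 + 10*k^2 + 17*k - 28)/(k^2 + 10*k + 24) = (k^2 + 6*k - 7)/(k + 6)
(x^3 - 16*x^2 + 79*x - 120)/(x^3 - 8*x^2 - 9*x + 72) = (x - 5)/(x + 3)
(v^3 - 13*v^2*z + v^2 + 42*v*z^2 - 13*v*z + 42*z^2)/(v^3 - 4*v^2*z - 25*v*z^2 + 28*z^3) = (-v^2 + 6*v*z - v + 6*z)/(-v^2 - 3*v*z + 4*z^2)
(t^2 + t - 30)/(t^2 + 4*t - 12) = (t - 5)/(t - 2)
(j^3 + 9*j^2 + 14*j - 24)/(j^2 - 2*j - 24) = (j^2 + 5*j - 6)/(j - 6)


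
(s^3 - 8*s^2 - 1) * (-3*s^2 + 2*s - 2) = -3*s^5 + 26*s^4 - 18*s^3 + 19*s^2 - 2*s + 2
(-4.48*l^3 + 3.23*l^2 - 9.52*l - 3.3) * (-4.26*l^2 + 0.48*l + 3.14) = 19.0848*l^5 - 15.9102*l^4 + 28.0384*l^3 + 19.6306*l^2 - 31.4768*l - 10.362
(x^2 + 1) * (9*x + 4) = 9*x^3 + 4*x^2 + 9*x + 4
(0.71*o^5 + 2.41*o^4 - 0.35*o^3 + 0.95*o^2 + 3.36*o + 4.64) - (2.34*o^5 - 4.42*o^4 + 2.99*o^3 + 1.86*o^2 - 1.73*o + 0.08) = -1.63*o^5 + 6.83*o^4 - 3.34*o^3 - 0.91*o^2 + 5.09*o + 4.56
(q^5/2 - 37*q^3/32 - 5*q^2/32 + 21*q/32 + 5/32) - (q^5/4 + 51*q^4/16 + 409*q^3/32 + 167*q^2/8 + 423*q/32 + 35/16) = q^5/4 - 51*q^4/16 - 223*q^3/16 - 673*q^2/32 - 201*q/16 - 65/32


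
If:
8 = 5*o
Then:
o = 8/5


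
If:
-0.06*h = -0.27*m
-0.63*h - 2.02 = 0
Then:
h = -3.21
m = -0.71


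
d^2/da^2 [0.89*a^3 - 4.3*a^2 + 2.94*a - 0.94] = 5.34*a - 8.6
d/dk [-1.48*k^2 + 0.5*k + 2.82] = 0.5 - 2.96*k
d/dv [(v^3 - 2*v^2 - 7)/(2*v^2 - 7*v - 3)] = (2*v^4 - 14*v^3 + 5*v^2 + 40*v - 49)/(4*v^4 - 28*v^3 + 37*v^2 + 42*v + 9)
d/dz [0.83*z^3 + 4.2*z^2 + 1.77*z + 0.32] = 2.49*z^2 + 8.4*z + 1.77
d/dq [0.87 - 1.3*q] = -1.30000000000000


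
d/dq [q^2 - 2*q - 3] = 2*q - 2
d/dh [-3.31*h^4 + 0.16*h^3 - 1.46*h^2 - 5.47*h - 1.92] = -13.24*h^3 + 0.48*h^2 - 2.92*h - 5.47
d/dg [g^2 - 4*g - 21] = 2*g - 4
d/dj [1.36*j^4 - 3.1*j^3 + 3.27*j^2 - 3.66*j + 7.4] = 5.44*j^3 - 9.3*j^2 + 6.54*j - 3.66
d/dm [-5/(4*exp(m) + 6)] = 5*exp(m)/(2*exp(m) + 3)^2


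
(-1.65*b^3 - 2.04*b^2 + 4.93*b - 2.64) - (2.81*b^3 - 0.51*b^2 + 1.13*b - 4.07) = -4.46*b^3 - 1.53*b^2 + 3.8*b + 1.43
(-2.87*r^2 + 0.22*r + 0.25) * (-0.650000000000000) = 1.8655*r^2 - 0.143*r - 0.1625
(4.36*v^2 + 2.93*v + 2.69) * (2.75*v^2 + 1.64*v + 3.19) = 11.99*v^4 + 15.2079*v^3 + 26.1111*v^2 + 13.7583*v + 8.5811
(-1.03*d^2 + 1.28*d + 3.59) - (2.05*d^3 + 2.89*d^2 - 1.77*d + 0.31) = -2.05*d^3 - 3.92*d^2 + 3.05*d + 3.28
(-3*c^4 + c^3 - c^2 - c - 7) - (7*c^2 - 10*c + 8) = -3*c^4 + c^3 - 8*c^2 + 9*c - 15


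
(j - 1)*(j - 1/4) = j^2 - 5*j/4 + 1/4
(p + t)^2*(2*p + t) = 2*p^3 + 5*p^2*t + 4*p*t^2 + t^3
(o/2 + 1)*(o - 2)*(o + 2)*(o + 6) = o^4/2 + 4*o^3 + 4*o^2 - 16*o - 24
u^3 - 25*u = u*(u - 5)*(u + 5)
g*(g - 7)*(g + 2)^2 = g^4 - 3*g^3 - 24*g^2 - 28*g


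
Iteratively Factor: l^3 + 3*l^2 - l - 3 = (l - 1)*(l^2 + 4*l + 3) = (l - 1)*(l + 1)*(l + 3)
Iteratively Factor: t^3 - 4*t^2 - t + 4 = (t - 1)*(t^2 - 3*t - 4) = (t - 4)*(t - 1)*(t + 1)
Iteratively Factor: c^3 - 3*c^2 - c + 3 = (c + 1)*(c^2 - 4*c + 3) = (c - 3)*(c + 1)*(c - 1)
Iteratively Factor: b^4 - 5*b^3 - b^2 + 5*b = (b + 1)*(b^3 - 6*b^2 + 5*b) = (b - 1)*(b + 1)*(b^2 - 5*b) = (b - 5)*(b - 1)*(b + 1)*(b)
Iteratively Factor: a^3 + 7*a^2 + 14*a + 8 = (a + 4)*(a^2 + 3*a + 2) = (a + 1)*(a + 4)*(a + 2)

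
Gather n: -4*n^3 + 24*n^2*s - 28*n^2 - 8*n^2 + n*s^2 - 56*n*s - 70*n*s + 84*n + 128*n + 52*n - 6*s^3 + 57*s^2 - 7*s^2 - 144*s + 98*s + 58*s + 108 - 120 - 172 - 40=-4*n^3 + n^2*(24*s - 36) + n*(s^2 - 126*s + 264) - 6*s^3 + 50*s^2 + 12*s - 224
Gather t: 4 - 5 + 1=0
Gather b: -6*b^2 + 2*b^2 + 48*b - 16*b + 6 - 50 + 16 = -4*b^2 + 32*b - 28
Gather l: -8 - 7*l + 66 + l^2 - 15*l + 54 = l^2 - 22*l + 112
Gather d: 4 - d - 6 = -d - 2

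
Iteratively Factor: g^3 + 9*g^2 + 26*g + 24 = (g + 2)*(g^2 + 7*g + 12) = (g + 2)*(g + 4)*(g + 3)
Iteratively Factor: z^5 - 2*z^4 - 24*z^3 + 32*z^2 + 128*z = (z + 2)*(z^4 - 4*z^3 - 16*z^2 + 64*z) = z*(z + 2)*(z^3 - 4*z^2 - 16*z + 64) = z*(z - 4)*(z + 2)*(z^2 - 16) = z*(z - 4)^2*(z + 2)*(z + 4)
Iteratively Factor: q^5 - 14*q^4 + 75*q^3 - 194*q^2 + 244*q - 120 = (q - 5)*(q^4 - 9*q^3 + 30*q^2 - 44*q + 24) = (q - 5)*(q - 2)*(q^3 - 7*q^2 + 16*q - 12) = (q - 5)*(q - 2)^2*(q^2 - 5*q + 6) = (q - 5)*(q - 3)*(q - 2)^2*(q - 2)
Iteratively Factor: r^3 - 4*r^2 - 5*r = (r - 5)*(r^2 + r) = (r - 5)*(r + 1)*(r)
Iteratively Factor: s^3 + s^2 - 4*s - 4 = (s + 2)*(s^2 - s - 2) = (s - 2)*(s + 2)*(s + 1)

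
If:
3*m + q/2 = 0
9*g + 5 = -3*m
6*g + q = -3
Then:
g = -13/24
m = -1/24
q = 1/4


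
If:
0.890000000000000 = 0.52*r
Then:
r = 1.71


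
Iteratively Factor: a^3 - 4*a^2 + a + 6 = (a - 3)*(a^2 - a - 2) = (a - 3)*(a - 2)*(a + 1)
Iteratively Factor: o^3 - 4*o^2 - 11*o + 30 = (o + 3)*(o^2 - 7*o + 10) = (o - 2)*(o + 3)*(o - 5)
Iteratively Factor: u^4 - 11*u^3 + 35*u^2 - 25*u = (u - 1)*(u^3 - 10*u^2 + 25*u) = (u - 5)*(u - 1)*(u^2 - 5*u) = (u - 5)^2*(u - 1)*(u)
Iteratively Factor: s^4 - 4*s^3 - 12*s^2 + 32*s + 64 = (s + 2)*(s^3 - 6*s^2 + 32) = (s - 4)*(s + 2)*(s^2 - 2*s - 8) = (s - 4)^2*(s + 2)*(s + 2)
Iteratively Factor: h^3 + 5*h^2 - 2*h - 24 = (h + 4)*(h^2 + h - 6) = (h - 2)*(h + 4)*(h + 3)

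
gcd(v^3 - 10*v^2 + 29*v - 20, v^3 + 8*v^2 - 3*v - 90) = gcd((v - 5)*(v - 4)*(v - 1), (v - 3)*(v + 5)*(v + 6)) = 1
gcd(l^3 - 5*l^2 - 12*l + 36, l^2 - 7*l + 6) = l - 6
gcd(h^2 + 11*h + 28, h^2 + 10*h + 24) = h + 4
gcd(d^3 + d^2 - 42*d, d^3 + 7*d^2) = d^2 + 7*d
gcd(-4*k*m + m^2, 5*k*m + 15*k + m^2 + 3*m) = 1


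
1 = 1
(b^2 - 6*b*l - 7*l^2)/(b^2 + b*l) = (b - 7*l)/b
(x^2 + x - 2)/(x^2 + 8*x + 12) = (x - 1)/(x + 6)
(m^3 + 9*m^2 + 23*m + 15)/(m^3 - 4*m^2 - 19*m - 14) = (m^2 + 8*m + 15)/(m^2 - 5*m - 14)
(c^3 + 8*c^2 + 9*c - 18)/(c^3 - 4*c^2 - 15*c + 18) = (c + 6)/(c - 6)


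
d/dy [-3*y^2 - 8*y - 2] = -6*y - 8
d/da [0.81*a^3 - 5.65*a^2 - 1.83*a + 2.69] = 2.43*a^2 - 11.3*a - 1.83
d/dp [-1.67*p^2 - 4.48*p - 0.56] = -3.34*p - 4.48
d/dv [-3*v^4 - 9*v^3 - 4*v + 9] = -12*v^3 - 27*v^2 - 4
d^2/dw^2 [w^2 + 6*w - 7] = 2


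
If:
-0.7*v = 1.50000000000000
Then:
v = -2.14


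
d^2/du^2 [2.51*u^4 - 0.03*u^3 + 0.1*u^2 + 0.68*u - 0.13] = 30.12*u^2 - 0.18*u + 0.2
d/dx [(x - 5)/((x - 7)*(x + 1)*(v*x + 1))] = (-v*(x - 7)*(x - 5)*(x + 1) + (5 - x)*(x - 7)*(v*x + 1) + (5 - x)*(x + 1)*(v*x + 1) + (x - 7)*(x + 1)*(v*x + 1))/((x - 7)^2*(x + 1)^2*(v*x + 1)^2)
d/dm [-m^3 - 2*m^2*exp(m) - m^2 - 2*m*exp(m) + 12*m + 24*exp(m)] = -2*m^2*exp(m) - 3*m^2 - 6*m*exp(m) - 2*m + 22*exp(m) + 12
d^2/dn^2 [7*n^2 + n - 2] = 14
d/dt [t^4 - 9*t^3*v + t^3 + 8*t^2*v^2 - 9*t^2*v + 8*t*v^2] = 4*t^3 - 27*t^2*v + 3*t^2 + 16*t*v^2 - 18*t*v + 8*v^2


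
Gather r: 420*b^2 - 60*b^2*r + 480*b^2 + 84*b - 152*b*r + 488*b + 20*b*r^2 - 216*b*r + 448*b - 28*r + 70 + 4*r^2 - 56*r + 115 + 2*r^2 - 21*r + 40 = 900*b^2 + 1020*b + r^2*(20*b + 6) + r*(-60*b^2 - 368*b - 105) + 225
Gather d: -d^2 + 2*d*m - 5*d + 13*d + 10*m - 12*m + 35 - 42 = -d^2 + d*(2*m + 8) - 2*m - 7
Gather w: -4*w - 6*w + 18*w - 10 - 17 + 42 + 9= 8*w + 24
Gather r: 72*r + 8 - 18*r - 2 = 54*r + 6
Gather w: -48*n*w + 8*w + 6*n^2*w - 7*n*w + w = w*(6*n^2 - 55*n + 9)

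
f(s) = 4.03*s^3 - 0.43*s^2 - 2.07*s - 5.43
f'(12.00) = 1728.57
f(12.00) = 6871.65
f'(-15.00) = 2731.08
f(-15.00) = -13672.38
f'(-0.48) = 1.13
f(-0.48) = -4.98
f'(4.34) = 221.92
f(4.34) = 306.93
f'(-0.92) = 8.95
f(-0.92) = -7.03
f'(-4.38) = 233.64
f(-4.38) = -343.24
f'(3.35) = 130.73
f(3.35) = 134.32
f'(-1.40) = 22.83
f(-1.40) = -14.43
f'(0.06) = -2.08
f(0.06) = -5.55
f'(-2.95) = 105.68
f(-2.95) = -106.53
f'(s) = 12.09*s^2 - 0.86*s - 2.07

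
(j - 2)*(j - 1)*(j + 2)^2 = j^4 + j^3 - 6*j^2 - 4*j + 8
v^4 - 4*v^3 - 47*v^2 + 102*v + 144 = (v - 8)*(v - 3)*(v + 1)*(v + 6)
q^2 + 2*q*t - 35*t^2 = (q - 5*t)*(q + 7*t)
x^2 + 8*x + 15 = (x + 3)*(x + 5)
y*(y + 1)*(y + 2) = y^3 + 3*y^2 + 2*y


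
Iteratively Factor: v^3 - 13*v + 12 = (v + 4)*(v^2 - 4*v + 3) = (v - 3)*(v + 4)*(v - 1)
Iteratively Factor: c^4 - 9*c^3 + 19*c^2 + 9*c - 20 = (c - 5)*(c^3 - 4*c^2 - c + 4) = (c - 5)*(c + 1)*(c^2 - 5*c + 4) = (c - 5)*(c - 4)*(c + 1)*(c - 1)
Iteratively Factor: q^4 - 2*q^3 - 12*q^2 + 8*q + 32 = (q - 2)*(q^3 - 12*q - 16) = (q - 2)*(q + 2)*(q^2 - 2*q - 8) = (q - 2)*(q + 2)^2*(q - 4)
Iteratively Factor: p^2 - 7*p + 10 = (p - 5)*(p - 2)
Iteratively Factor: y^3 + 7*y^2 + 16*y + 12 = (y + 2)*(y^2 + 5*y + 6) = (y + 2)*(y + 3)*(y + 2)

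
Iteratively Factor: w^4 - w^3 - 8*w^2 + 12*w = (w)*(w^3 - w^2 - 8*w + 12) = w*(w - 2)*(w^2 + w - 6) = w*(w - 2)^2*(w + 3)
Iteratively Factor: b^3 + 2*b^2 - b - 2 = (b - 1)*(b^2 + 3*b + 2) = (b - 1)*(b + 2)*(b + 1)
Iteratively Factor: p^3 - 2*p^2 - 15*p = (p)*(p^2 - 2*p - 15) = p*(p + 3)*(p - 5)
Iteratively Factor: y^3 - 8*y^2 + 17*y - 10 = (y - 5)*(y^2 - 3*y + 2) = (y - 5)*(y - 1)*(y - 2)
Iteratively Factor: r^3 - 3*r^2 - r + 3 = (r - 1)*(r^2 - 2*r - 3) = (r - 3)*(r - 1)*(r + 1)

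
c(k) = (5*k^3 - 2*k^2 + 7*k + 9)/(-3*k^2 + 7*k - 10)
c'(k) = (6*k - 7)*(5*k^3 - 2*k^2 + 7*k + 9)/(-3*k^2 + 7*k - 10)^2 + (15*k^2 - 4*k + 7)/(-3*k^2 + 7*k - 10)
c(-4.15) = 4.54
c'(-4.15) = -1.51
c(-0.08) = -0.80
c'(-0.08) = -1.26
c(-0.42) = -0.40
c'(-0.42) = -1.12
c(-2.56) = 2.23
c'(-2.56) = -1.38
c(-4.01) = 4.33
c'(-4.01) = -1.50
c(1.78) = -6.15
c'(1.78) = -3.52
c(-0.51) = -0.30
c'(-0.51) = -1.11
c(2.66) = -8.53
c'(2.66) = -2.07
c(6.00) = -13.93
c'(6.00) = -1.56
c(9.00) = -18.71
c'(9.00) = -1.61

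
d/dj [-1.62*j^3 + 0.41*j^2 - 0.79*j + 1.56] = -4.86*j^2 + 0.82*j - 0.79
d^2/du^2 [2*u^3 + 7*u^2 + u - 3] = 12*u + 14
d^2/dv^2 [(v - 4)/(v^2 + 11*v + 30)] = 2*((v - 4)*(2*v + 11)^2 - (3*v + 7)*(v^2 + 11*v + 30))/(v^2 + 11*v + 30)^3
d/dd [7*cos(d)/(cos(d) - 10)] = 70*sin(d)/(cos(d) - 10)^2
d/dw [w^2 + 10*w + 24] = 2*w + 10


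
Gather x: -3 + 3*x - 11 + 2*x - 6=5*x - 20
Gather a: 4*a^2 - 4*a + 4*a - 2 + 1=4*a^2 - 1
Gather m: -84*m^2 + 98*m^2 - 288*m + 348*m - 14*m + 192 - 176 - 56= 14*m^2 + 46*m - 40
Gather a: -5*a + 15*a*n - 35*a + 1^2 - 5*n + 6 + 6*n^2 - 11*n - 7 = a*(15*n - 40) + 6*n^2 - 16*n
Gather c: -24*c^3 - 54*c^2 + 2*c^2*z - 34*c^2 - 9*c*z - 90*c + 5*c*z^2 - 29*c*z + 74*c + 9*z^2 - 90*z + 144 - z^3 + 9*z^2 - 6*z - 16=-24*c^3 + c^2*(2*z - 88) + c*(5*z^2 - 38*z - 16) - z^3 + 18*z^2 - 96*z + 128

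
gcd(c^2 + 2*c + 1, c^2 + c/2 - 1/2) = c + 1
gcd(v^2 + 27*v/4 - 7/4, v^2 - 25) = 1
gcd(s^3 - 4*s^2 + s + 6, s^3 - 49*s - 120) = 1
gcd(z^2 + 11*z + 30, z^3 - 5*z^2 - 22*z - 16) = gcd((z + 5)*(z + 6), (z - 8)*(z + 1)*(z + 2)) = 1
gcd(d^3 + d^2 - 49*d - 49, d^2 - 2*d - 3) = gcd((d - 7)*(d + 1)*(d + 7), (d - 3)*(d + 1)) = d + 1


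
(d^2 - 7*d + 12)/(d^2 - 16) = (d - 3)/(d + 4)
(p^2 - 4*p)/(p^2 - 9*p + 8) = p*(p - 4)/(p^2 - 9*p + 8)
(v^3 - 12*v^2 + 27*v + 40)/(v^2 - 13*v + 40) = v + 1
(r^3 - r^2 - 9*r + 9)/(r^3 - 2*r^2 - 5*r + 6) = (r + 3)/(r + 2)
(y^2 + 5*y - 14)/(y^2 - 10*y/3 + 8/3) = 3*(y + 7)/(3*y - 4)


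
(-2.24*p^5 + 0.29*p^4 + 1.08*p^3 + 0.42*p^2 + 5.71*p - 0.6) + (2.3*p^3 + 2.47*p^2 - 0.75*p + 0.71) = -2.24*p^5 + 0.29*p^4 + 3.38*p^3 + 2.89*p^2 + 4.96*p + 0.11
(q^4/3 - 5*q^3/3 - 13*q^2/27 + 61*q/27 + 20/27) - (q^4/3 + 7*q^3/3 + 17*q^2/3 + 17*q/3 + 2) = -4*q^3 - 166*q^2/27 - 92*q/27 - 34/27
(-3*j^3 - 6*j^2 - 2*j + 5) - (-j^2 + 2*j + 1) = -3*j^3 - 5*j^2 - 4*j + 4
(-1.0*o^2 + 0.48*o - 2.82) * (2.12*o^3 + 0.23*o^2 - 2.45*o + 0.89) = -2.12*o^5 + 0.7876*o^4 - 3.418*o^3 - 2.7146*o^2 + 7.3362*o - 2.5098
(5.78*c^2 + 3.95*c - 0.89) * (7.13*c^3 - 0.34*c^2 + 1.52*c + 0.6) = 41.2114*c^5 + 26.1983*c^4 + 1.0969*c^3 + 9.7746*c^2 + 1.0172*c - 0.534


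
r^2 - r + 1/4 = (r - 1/2)^2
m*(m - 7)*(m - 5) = m^3 - 12*m^2 + 35*m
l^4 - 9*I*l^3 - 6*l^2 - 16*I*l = l*(l - 8*I)*(l - 2*I)*(l + I)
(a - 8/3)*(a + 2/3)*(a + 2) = a^3 - 52*a/9 - 32/9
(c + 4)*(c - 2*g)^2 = c^3 - 4*c^2*g + 4*c^2 + 4*c*g^2 - 16*c*g + 16*g^2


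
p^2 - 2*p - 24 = (p - 6)*(p + 4)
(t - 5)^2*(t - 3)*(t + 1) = t^4 - 12*t^3 + 42*t^2 - 20*t - 75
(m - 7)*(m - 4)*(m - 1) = m^3 - 12*m^2 + 39*m - 28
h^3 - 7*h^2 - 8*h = h*(h - 8)*(h + 1)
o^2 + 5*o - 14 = (o - 2)*(o + 7)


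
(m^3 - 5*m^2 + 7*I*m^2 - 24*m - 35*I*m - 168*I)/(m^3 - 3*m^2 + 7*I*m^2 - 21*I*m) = (m^2 - 5*m - 24)/(m*(m - 3))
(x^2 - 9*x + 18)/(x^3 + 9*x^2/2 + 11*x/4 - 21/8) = 8*(x^2 - 9*x + 18)/(8*x^3 + 36*x^2 + 22*x - 21)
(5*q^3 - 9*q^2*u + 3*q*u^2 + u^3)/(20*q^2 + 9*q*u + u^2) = (q^2 - 2*q*u + u^2)/(4*q + u)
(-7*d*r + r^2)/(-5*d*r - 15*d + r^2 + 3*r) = r*(7*d - r)/(5*d*r + 15*d - r^2 - 3*r)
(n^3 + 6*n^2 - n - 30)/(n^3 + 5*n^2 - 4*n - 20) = (n + 3)/(n + 2)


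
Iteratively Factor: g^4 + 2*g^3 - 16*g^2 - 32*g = (g + 2)*(g^3 - 16*g) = g*(g + 2)*(g^2 - 16) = g*(g + 2)*(g + 4)*(g - 4)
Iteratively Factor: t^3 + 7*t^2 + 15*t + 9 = (t + 3)*(t^2 + 4*t + 3) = (t + 3)^2*(t + 1)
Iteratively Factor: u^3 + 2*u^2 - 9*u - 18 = (u + 2)*(u^2 - 9) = (u - 3)*(u + 2)*(u + 3)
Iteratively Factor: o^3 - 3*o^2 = (o)*(o^2 - 3*o) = o^2*(o - 3)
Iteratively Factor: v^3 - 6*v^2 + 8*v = (v - 2)*(v^2 - 4*v) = (v - 4)*(v - 2)*(v)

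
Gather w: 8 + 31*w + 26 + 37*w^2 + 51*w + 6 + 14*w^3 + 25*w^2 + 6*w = 14*w^3 + 62*w^2 + 88*w + 40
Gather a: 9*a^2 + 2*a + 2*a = 9*a^2 + 4*a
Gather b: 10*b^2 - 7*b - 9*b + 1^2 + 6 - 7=10*b^2 - 16*b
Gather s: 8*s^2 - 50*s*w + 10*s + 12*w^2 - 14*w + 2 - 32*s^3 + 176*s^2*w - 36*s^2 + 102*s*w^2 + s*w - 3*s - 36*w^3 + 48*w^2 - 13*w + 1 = -32*s^3 + s^2*(176*w - 28) + s*(102*w^2 - 49*w + 7) - 36*w^3 + 60*w^2 - 27*w + 3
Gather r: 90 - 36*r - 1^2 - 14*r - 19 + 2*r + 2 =72 - 48*r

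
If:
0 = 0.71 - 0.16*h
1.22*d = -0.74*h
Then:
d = -2.69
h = 4.44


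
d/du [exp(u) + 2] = exp(u)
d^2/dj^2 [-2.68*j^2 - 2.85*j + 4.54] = -5.36000000000000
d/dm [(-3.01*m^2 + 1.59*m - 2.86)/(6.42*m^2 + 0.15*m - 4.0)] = (-10.6593*m^2 + 60.8024*m - 5.931)/(41.2164*m^4 + 1.926*m^3 - 51.3375*m^2 - 1.2*m + 16.0)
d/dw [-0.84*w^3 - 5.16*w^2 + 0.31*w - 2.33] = -2.52*w^2 - 10.32*w + 0.31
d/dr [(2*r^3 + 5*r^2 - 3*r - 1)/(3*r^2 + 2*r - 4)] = (6*r^4 + 8*r^3 - 5*r^2 - 34*r + 14)/(9*r^4 + 12*r^3 - 20*r^2 - 16*r + 16)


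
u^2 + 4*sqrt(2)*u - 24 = (u - 2*sqrt(2))*(u + 6*sqrt(2))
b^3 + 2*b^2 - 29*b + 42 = (b - 3)*(b - 2)*(b + 7)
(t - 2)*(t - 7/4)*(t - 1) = t^3 - 19*t^2/4 + 29*t/4 - 7/2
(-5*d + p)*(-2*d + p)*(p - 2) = 10*d^2*p - 20*d^2 - 7*d*p^2 + 14*d*p + p^3 - 2*p^2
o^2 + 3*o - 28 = (o - 4)*(o + 7)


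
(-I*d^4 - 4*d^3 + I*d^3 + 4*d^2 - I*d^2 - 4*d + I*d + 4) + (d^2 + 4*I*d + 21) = -I*d^4 - 4*d^3 + I*d^3 + 5*d^2 - I*d^2 - 4*d + 5*I*d + 25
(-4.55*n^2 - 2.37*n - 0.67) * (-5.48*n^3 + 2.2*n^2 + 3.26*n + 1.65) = 24.934*n^5 + 2.9776*n^4 - 16.3754*n^3 - 16.7077*n^2 - 6.0947*n - 1.1055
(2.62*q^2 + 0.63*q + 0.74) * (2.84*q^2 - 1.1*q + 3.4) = 7.4408*q^4 - 1.0928*q^3 + 10.3166*q^2 + 1.328*q + 2.516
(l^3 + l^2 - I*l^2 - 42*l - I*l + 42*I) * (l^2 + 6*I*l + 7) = l^5 + l^4 + 5*I*l^4 - 29*l^3 + 5*I*l^3 + 13*l^2 - 217*I*l^2 - 546*l - 7*I*l + 294*I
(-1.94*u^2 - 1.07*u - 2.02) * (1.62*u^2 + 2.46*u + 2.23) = -3.1428*u^4 - 6.5058*u^3 - 10.2308*u^2 - 7.3553*u - 4.5046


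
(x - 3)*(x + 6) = x^2 + 3*x - 18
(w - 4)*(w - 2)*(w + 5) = w^3 - w^2 - 22*w + 40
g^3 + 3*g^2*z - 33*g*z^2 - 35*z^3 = (g - 5*z)*(g + z)*(g + 7*z)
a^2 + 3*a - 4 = (a - 1)*(a + 4)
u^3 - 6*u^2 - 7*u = u*(u - 7)*(u + 1)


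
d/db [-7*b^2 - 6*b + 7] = -14*b - 6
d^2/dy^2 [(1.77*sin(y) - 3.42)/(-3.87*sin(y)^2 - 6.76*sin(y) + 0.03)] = (26.5091130000001*sin(y)^5 - 251.189316*sin(y)^4 - 320.199156*sin(y)^3 + 149.810904*sin(y)^2 + 534.902859*sin(y) + 312.647796)/(3.87*sin(y)^2 + 6.76*sin(y) - 0.03)^3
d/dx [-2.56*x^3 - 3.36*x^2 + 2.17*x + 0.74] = -7.68*x^2 - 6.72*x + 2.17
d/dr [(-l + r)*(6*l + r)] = 5*l + 2*r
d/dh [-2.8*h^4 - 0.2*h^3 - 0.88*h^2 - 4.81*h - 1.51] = -11.2*h^3 - 0.6*h^2 - 1.76*h - 4.81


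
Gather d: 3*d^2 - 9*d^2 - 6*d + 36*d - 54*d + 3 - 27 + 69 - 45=-6*d^2 - 24*d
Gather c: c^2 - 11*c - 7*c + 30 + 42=c^2 - 18*c + 72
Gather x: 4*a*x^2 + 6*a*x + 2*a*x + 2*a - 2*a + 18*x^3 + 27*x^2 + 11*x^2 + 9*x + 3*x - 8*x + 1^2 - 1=18*x^3 + x^2*(4*a + 38) + x*(8*a + 4)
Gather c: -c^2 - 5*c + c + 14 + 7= -c^2 - 4*c + 21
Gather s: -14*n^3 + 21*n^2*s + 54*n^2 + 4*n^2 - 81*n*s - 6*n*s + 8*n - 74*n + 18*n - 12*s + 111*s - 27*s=-14*n^3 + 58*n^2 - 48*n + s*(21*n^2 - 87*n + 72)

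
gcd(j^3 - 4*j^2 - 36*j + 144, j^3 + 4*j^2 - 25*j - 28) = j - 4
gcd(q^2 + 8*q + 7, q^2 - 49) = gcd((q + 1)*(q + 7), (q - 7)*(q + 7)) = q + 7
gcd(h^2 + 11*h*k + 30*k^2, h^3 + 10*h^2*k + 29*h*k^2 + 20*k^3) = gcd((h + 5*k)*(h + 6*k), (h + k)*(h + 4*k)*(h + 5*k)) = h + 5*k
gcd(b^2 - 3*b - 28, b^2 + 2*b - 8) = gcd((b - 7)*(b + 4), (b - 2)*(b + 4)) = b + 4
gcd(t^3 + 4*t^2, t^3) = t^2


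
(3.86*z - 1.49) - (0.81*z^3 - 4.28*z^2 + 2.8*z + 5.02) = -0.81*z^3 + 4.28*z^2 + 1.06*z - 6.51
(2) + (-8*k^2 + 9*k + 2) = -8*k^2 + 9*k + 4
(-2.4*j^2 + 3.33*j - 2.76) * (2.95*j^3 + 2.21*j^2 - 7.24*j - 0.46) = -7.08*j^5 + 4.5195*j^4 + 16.5933*j^3 - 29.1048*j^2 + 18.4506*j + 1.2696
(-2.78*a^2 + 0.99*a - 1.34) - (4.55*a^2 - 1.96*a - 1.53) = -7.33*a^2 + 2.95*a + 0.19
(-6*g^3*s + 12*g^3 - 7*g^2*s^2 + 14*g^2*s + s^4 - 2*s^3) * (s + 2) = -6*g^3*s^2 + 24*g^3 - 7*g^2*s^3 + 28*g^2*s + s^5 - 4*s^3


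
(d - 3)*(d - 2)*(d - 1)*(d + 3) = d^4 - 3*d^3 - 7*d^2 + 27*d - 18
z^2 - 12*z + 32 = (z - 8)*(z - 4)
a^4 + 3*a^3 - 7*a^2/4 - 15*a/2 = a*(a - 3/2)*(a + 2)*(a + 5/2)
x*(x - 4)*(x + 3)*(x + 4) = x^4 + 3*x^3 - 16*x^2 - 48*x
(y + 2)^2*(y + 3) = y^3 + 7*y^2 + 16*y + 12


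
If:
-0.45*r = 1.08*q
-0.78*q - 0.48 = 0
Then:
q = -0.62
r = 1.48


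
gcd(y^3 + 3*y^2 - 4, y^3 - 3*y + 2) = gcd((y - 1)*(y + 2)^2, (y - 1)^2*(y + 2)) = y^2 + y - 2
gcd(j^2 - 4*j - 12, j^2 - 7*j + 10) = 1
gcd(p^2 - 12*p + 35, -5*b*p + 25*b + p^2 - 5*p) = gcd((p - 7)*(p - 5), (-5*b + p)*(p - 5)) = p - 5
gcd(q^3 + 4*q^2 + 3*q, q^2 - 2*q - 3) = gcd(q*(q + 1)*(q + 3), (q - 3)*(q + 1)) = q + 1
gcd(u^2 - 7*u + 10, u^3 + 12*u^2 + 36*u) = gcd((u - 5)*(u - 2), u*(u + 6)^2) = 1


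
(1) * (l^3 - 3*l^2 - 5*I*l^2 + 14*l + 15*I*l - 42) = l^3 - 3*l^2 - 5*I*l^2 + 14*l + 15*I*l - 42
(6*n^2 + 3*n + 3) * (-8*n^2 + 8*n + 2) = -48*n^4 + 24*n^3 + 12*n^2 + 30*n + 6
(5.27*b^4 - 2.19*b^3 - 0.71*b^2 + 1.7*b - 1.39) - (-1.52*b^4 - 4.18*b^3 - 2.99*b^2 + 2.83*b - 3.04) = 6.79*b^4 + 1.99*b^3 + 2.28*b^2 - 1.13*b + 1.65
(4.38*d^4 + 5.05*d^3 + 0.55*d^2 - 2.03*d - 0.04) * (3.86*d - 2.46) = 16.9068*d^5 + 8.7182*d^4 - 10.3*d^3 - 9.1888*d^2 + 4.8394*d + 0.0984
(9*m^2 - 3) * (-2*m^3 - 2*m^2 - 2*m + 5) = -18*m^5 - 18*m^4 - 12*m^3 + 51*m^2 + 6*m - 15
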